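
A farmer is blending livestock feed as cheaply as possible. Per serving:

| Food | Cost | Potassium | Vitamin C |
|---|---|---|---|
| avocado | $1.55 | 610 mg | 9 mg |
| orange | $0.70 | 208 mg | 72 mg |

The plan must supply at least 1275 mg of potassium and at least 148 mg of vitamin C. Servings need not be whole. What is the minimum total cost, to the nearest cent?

Check every corner: each single food scaled to meet both minima, and each pair solved so both constraints bind.
avocado only: max(1275/610, 148/9) = 16.44 servings → $25.49.
orange only: max(1275/208, 148/72) = 6.13 servings → $4.29.
avocado + orange with both tight: 1.451 servings and 1.874 servings → $3.56.
The minimum over all feasible corners is $3.56.

$3.56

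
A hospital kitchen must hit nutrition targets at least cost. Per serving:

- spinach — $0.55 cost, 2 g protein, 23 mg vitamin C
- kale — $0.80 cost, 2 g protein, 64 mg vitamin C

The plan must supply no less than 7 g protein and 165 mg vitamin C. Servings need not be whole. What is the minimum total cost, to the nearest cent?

Two binding constraints pin down two serving amounts, so the optimal mix uses at most two foods. The candidates are each food alone (scaled to the tighter of protein/vitamin C) and each pair with both constraints tight.
spinach only: max(7/2, 165/23) = 7.174 servings → $3.95.
kale only: max(7/2, 165/64) = 3.5 servings → $2.80.
spinach + kale with both tight: 1.439 servings and 2.061 servings → $2.44.
So the least-cost plan costs $2.44.

$2.44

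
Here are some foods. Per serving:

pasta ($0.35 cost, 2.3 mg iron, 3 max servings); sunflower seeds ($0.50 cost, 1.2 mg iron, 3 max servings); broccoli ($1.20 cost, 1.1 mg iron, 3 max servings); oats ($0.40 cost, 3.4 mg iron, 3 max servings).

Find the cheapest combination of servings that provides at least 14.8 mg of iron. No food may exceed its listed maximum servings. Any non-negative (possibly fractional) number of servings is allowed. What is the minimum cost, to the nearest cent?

Cost per mg of iron: oats $0.1176, pasta $0.1522, sunflower seeds $0.4167, broccoli $1.0909.
Take 3 servings of oats: +10.2 mg iron for $1.20 (total $1.20, still need 4.6 mg).
Take 2 servings of pasta: +4.6 mg iron for $0.70 (total $1.90, still need 0.0 mg).
Greedy by cheapest-per-mg is optimal for a single linear constraint, so the minimum cost is $1.90.

$1.90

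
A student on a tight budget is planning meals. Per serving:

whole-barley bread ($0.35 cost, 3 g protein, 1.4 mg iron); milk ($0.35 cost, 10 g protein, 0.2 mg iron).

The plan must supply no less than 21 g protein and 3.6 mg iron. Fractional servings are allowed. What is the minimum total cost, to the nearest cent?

$1.32

Check every corner: each single food scaled to meet both minima, and each pair solved so both constraints bind.
whole-barley bread only: max(21/3, 3.6/1.4) = 7 servings → $2.45.
milk only: max(21/10, 3.6/0.2) = 18 servings → $6.30.
whole-barley bread + milk with both tight: 2.373 servings and 1.388 servings → $1.32.
The minimum over all feasible corners is $1.32.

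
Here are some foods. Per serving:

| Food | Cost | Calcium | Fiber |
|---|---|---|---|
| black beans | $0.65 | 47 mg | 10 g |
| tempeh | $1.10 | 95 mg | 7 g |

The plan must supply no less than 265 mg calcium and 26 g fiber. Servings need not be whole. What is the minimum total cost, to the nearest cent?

Compare the cost at each extreme point of the feasible region.
black beans only: max(265/47, 26/10) = 5.638 servings → $3.66.
tempeh only: max(265/95, 26/7) = 3.714 servings → $4.09.
black beans + tempeh with both tight: 0.9903 servings and 2.3 servings → $3.17.
So the least-cost plan costs $3.17.

$3.17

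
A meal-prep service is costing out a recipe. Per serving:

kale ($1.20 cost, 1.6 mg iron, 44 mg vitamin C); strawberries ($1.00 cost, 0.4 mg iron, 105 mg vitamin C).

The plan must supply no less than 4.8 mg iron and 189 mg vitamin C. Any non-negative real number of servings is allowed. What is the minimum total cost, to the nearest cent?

$4.02

The cheapest plan sits at a corner of the feasible region — with two constraints it uses at most two foods.
kale only: max(4.8/1.6, 189/44) = 4.295 servings → $5.15.
strawberries only: max(4.8/0.4, 189/105) = 12 servings → $12.00.
kale + strawberries with both tight: 2.848 servings and 0.6064 servings → $4.02.
The minimum over all feasible corners is $4.02.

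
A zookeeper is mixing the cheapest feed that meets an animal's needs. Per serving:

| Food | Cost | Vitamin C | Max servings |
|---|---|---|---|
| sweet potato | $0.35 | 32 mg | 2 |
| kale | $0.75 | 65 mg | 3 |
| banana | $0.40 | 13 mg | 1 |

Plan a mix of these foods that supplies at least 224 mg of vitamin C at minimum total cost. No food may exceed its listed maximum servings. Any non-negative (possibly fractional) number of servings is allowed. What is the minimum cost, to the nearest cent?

$2.55

Cost per mg of vitamin C: sweet potato $0.0109, kale $0.0115, banana $0.0308.
Take 2 servings of sweet potato: +64.0 mg vitamin C for $0.70 (total $0.70, still need 160.0 mg).
Take 2.462 servings of kale: +160.0 mg vitamin C for $1.85 (total $2.55, still need 0.0 mg).
Filling from the cheapest source first is optimal under one linear minimum: $2.55.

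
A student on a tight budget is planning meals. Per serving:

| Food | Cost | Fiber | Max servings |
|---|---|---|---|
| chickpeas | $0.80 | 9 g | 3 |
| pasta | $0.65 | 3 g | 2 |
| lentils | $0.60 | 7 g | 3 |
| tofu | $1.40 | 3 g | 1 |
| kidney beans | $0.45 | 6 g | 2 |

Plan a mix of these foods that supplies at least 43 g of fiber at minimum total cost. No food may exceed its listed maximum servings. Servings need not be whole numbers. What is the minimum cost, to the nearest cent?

$3.59

Cost per g of fiber: kidney beans $0.0750, lentils $0.0857, chickpeas $0.0889, pasta $0.2167, tofu $0.4667.
Take 2 servings of kidney beans: +12.0 g fiber for $0.90 (total $0.90, still need 31.0 g).
Take 3 servings of lentils: +21.0 g fiber for $1.80 (total $2.70, still need 10.0 g).
Take 1.111 servings of chickpeas: +10.0 g fiber for $0.89 (total $3.59, still need 0.0 g).
Filling from the cheapest source first is optimal under one linear minimum: $3.59.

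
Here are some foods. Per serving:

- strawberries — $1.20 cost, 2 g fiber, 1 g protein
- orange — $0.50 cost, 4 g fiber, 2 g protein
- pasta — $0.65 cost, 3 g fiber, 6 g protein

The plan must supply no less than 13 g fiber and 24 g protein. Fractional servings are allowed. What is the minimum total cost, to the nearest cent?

A basic optimal solution has at most two foods positive. Try each food alone and each pair with both targets met exactly.
strawberries only: max(13/2, 24/1) = 24 servings → $28.80.
orange only: max(13/4, 24/2) = 12 servings → $6.00.
pasta only: max(13/3, 24/6) = 4.333 servings → $2.82.
strawberries + orange (both tight): parallel constraints — no distinct corner.
strawberries + pasta with both tight: 0.6667 servings and 3.889 servings → $3.33.
orange + pasta with both tight: 0.3333 servings and 3.889 servings → $2.69.
Cheapest feasible corner: $2.69.

$2.69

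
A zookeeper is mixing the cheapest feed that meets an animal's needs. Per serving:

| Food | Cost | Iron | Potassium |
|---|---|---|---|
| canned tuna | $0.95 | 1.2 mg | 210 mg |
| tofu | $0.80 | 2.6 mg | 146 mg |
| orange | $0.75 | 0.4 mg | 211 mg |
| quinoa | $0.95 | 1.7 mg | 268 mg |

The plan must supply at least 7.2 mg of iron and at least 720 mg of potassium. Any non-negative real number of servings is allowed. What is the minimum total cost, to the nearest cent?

$3.00

Two binding constraints pin down two serving amounts, so the optimal mix uses at most two foods. The candidates are each food alone (scaled to the tighter of iron/potassium) and each pair with both constraints tight.
canned tuna only: max(7.2/1.2, 720/210) = 6 servings → $5.70.
tofu only: max(7.2/2.6, 720/146) = 4.932 servings → $3.95.
orange only: max(7.2/0.4, 720/211) = 18 servings → $13.50.
quinoa only: max(7.2/1.7, 720/268) = 4.235 servings → $4.02.
canned tuna + tofu with both tight: 2.214 servings and 1.748 servings → $3.50.
canned tuna + orange: intersection lies outside the first quadrant.
canned tuna + quinoa with both targets exact would need a negative amount; discard.
tofu + orange with both tight: 2.512 servings and 1.674 servings → $3.27.
tofu + quinoa with both tight: 1.573 servings and 1.83 servings → $3.00.
orange + quinoa with both targets exact would need a negative amount; discard.
The minimum over all feasible corners is $3.00.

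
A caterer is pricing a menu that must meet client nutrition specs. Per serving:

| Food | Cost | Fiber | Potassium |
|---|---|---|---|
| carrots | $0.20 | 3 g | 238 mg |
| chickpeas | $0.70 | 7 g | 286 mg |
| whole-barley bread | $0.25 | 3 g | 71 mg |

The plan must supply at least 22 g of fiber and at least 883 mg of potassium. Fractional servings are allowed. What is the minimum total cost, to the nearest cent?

With two linear requirements the optimum uses one or two foods; enumerate the corners.
carrots only: max(22/3, 883/238) = 7.333 servings → $1.47.
chickpeas only: max(22/7, 883/286) = 3.143 servings → $2.20.
whole-barley bread only: max(22/3, 883/71) = 12.44 servings → $3.11.
carrots + chickpeas: the both-tight solution has a negative serving — not a feasible corner.
carrots + whole-barley bread with both tight: 2.17 servings and 5.164 servings → $1.72.
chickpeas + whole-barley bread with both tight: 3.011 servings and 0.3075 servings → $2.18.
The minimum over all feasible corners is $1.47.

$1.47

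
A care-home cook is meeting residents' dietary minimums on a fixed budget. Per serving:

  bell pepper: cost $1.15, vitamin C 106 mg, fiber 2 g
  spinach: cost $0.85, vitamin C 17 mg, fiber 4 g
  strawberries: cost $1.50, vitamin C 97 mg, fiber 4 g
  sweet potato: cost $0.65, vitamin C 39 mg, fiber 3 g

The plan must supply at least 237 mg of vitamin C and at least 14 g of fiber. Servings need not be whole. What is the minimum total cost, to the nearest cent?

Check every corner: each single food scaled to meet both minima, and each pair solved so both constraints bind.
bell pepper only: max(237/106, 14/2) = 7 servings → $8.05.
spinach only: max(237/17, 14/4) = 13.94 servings → $11.85.
strawberries only: max(237/97, 14/4) = 3.5 servings → $5.25.
sweet potato only: max(237/39, 14/3) = 6.077 servings → $3.95.
bell pepper + spinach with both tight: 1.821 servings and 2.59 servings → $4.29.
bell pepper + strawberries: intersection lies outside the first quadrant.
bell pepper + sweet potato with both tight: 0.6875 servings and 4.208 servings → $3.53.
spinach + strawberries with both tight: 1.281 servings and 2.219 servings → $4.42.
spinach + sweet potato: intersection lies outside the first quadrant.
strawberries + sweet potato with both tight: 1.222 servings and 3.037 servings → $3.81.
So the least-cost plan costs $3.53.

$3.53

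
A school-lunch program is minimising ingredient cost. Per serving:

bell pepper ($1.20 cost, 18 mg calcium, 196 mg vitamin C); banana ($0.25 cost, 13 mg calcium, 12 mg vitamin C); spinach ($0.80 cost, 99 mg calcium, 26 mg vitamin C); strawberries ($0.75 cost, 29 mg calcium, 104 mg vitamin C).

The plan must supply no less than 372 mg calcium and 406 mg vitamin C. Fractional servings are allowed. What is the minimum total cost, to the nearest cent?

$4.66

The cheapest plan sits at a corner of the feasible region — with two constraints it uses at most two foods.
bell pepper only: max(372/18, 406/196) = 20.67 servings → $24.80.
banana only: max(372/13, 406/12) = 33.83 servings → $8.46.
spinach only: max(372/99, 406/26) = 15.62 servings → $12.49.
strawberries only: max(372/29, 406/104) = 12.83 servings → $9.62.
bell pepper + banana with both tight: 0.3491 servings and 28.13 servings → $7.45.
bell pepper + spinach with both tight: 1.612 servings and 3.465 servings → $4.71.
bell pepper + strawberries: the both-tight solution has a negative serving — not a feasible corner.
banana + spinach: the both-tight solution has a negative serving — not a feasible corner.
banana + strawberries with both tight: 26.81 servings and 0.8108 servings → $7.31.
spinach + strawberries with both tight: 2.821 servings and 3.199 servings → $4.66.
The minimum over all feasible corners is $4.66.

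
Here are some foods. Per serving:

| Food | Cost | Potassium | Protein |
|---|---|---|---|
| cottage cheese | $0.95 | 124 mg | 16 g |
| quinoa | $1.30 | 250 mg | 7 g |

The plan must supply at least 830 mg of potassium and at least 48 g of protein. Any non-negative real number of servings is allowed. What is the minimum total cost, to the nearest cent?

$4.92

A basic optimal solution has at most two foods positive. Try each food alone and each pair with both targets met exactly.
cottage cheese only: max(830/124, 48/16) = 6.694 servings → $6.36.
quinoa only: max(830/250, 48/7) = 6.857 servings → $8.91.
cottage cheese + quinoa with both tight: 1.976 servings and 2.34 servings → $4.92.
Cheapest feasible corner: $4.92.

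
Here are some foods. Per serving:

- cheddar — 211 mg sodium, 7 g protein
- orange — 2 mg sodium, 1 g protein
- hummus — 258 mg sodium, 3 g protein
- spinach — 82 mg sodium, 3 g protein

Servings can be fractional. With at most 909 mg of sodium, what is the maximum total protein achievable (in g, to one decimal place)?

454.5 g

Protein per mg sodium: orange 0.5, spinach 0.03659, cheddar 0.03318, hummus 0.01163.
With no serving limits, spend the whole sodium allowance on orange: 909 mg / 2 mg × 1 g = 454.5 g.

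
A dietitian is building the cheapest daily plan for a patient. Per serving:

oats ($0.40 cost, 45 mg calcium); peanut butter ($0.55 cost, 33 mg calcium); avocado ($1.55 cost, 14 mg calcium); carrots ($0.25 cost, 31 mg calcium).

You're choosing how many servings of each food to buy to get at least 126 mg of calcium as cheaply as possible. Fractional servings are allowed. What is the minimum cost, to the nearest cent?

$1.02

Cost per mg of calcium: carrots $0.0081, oats $0.0089, peanut butter $0.0167, avocado $0.1107.
With no serving limits, use only carrots: 126 mg / 31 mg = 4.065 servings × $0.25 = $1.02.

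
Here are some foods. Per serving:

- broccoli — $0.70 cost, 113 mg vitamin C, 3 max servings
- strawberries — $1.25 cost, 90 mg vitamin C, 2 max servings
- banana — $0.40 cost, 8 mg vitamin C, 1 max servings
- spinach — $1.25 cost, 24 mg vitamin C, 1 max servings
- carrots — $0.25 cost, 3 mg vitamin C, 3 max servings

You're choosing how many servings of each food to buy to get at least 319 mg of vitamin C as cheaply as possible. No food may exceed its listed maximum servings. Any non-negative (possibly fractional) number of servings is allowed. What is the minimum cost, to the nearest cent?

$1.98

Cost per mg of vitamin C: broccoli $0.0062, strawberries $0.0139, banana $0.0500, spinach $0.0521, carrots $0.0833.
Take 2.823 servings of broccoli: +319.0 mg vitamin C for $1.98 (total $1.98, still need 0.0 mg).
Filling from the cheapest source first is optimal under one linear minimum: $1.98.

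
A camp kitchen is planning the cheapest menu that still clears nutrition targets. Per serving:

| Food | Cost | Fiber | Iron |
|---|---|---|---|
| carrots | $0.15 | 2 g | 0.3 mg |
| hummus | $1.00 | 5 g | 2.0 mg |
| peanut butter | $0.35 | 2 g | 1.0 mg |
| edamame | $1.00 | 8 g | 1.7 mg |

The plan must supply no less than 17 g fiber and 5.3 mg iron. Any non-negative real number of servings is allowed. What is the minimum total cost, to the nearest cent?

carrots only: max(17/2, 5.3/0.3) = 17.67 servings → $2.65.
hummus only: max(17/5, 5.3/2.0) = 3.4 servings → $3.40.
peanut butter only: max(17/2, 5.3/1.0) = 8.5 servings → $2.98.
edamame only: max(17/8, 5.3/1.7) = 3.118 servings → $3.12.
carrots + hummus with both tight: 3 servings and 2.2 servings → $2.65.
carrots + peanut butter with both tight: 4.571 servings and 3.929 servings → $2.06.
carrots + edamame: the both-tight solution has a negative serving — not a feasible corner.
hummus + peanut butter with both targets exact would need a negative amount; discard.
hummus + edamame with both tight: 1.8 servings and 1 serving → $2.80.
peanut butter + edamame with both tight: 2.935 servings and 1.391 servings → $2.42.
So the least-cost plan costs $2.06.

$2.06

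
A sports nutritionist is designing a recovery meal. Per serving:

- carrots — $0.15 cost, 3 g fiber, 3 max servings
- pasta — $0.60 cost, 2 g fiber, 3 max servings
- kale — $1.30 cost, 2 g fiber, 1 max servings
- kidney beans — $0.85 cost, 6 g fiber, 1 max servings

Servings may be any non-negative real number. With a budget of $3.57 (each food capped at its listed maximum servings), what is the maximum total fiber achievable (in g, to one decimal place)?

Fiber per dollar: carrots 20, kidney beans 7.059, pasta 3.333, kale 1.538.
Take 3 servings of carrots: spends $0.45, +9.0 g fiber (running total 9.0 g).
Take 1 serving of kidney beans: spends $0.85, +6.0 g fiber (running total 15.0 g).
Take 3 servings of pasta: spends $1.80, +6.0 g fiber (running total 21.0 g).
Take 0.3615 servings of kale: spends $0.47, +0.7 g fiber (running total 21.7 g).
Filling greedily by fiber-per-dollar is optimal for one linear limit, giving 21.7 g.

21.7 g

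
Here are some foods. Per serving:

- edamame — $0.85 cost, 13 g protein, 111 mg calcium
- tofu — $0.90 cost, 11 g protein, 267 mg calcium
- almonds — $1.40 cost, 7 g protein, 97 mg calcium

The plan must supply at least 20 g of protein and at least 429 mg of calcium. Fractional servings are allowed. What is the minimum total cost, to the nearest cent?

The cheapest plan sits at a corner of the feasible region — with two constraints it uses at most two foods.
edamame only: max(20/13, 429/111) = 3.865 servings → $3.29.
tofu only: max(20/11, 429/267) = 1.818 servings → $1.64.
almonds only: max(20/7, 429/97) = 4.423 servings → $6.19.
edamame + tofu with both tight: 0.276 servings and 1.492 servings → $1.58.
edamame + almonds with both targets exact would need a negative amount; discard.
tofu + almonds with both tight: 1.325 servings and 0.7743 servings → $2.28.
The minimum over all feasible corners is $1.58.

$1.58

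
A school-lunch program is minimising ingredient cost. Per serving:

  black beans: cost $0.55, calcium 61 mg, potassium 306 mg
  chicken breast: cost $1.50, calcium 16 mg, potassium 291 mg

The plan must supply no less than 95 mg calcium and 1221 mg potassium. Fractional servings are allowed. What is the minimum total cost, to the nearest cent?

$2.19

A basic optimal solution has at most two foods positive. Try each food alone and each pair with both targets met exactly.
black beans only: max(95/61, 1221/306) = 3.99 servings → $2.19.
chicken breast only: max(95/16, 1221/291) = 5.938 servings → $8.91.
black beans + chicken breast with both tight: 0.6308 servings and 3.533 servings → $5.65.
The minimum over all feasible corners is $2.19.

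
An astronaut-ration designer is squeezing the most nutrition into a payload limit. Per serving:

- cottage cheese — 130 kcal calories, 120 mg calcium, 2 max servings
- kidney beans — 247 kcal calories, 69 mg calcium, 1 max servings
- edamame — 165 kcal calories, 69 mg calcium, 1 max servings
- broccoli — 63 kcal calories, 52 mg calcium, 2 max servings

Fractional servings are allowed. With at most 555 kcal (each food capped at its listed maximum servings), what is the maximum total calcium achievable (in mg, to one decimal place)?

414.1 mg

Calcium per kcal: cottage cheese 0.9231, broccoli 0.8254, edamame 0.4182, kidney beans 0.2794.
Take 2 servings of cottage cheese: uses 260 kcal, +240.0 mg calcium (running total 240.0 mg).
Take 2 servings of broccoli: uses 126 kcal, +104.0 mg calcium (running total 344.0 mg).
Take 1 serving of edamame: uses 165 kcal, +69.0 mg calcium (running total 413.0 mg).
Take 0.01619 servings of kidney beans: uses 4 kcal, +1.1 mg calcium (running total 414.1 mg).
Greedy by best ratio exhausts the calories allowance optimally: 414.1 mg.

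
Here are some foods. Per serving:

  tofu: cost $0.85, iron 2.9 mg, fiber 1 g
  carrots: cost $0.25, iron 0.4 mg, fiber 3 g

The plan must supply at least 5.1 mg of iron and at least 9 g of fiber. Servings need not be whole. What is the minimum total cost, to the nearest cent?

The cheapest plan sits at a corner of the feasible region — with two constraints it uses at most two foods.
tofu only: max(5.1/2.9, 9/1) = 9 servings → $7.65.
carrots only: max(5.1/0.4, 9/3) = 12.75 servings → $3.19.
tofu + carrots with both tight: 1.41 servings and 2.53 servings → $1.83.
Cheapest feasible corner: $1.83.

$1.83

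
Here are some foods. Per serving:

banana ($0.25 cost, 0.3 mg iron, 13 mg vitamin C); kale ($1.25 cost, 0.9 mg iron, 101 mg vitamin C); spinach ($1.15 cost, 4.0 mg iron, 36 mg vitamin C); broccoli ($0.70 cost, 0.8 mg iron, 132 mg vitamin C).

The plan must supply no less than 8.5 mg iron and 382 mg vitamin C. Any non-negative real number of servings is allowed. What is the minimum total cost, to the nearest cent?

Check every corner: each single food scaled to meet both minima, and each pair solved so both constraints bind.
banana only: max(8.5/0.3, 382/13) = 29.38 servings → $7.35.
kale only: max(8.5/0.9, 382/101) = 9.444 servings → $11.81.
spinach only: max(8.5/4.0, 382/36) = 10.61 servings → $12.20.
broccoli only: max(8.5/0.8, 382/132) = 10.62 servings → $7.44.
banana + kale with both tight: 27.67 servings and 0.2204 servings → $7.19.
banana + spinach: intersection lies outside the first quadrant.
banana + broccoli with both tight: 27.96 servings and 0.1404 servings → $7.09.
kale + spinach with both tight: 3.288 servings and 1.385 servings → $5.70.
kale + broccoli: the both-tight solution has a negative serving — not a feasible corner.
spinach + broccoli with both tight: 1.635 servings and 2.448 servings → $3.59.
The minimum over all feasible corners is $3.59.

$3.59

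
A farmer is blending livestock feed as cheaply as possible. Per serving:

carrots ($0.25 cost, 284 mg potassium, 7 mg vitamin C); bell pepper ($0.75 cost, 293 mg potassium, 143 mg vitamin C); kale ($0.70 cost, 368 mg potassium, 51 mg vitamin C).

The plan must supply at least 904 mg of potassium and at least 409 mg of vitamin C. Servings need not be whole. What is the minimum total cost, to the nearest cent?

$2.20

Two binding constraints pin down two serving amounts, so the optimal mix uses at most two foods. The candidates are each food alone (scaled to the tighter of potassium/vitamin C) and each pair with both constraints tight.
carrots only: max(904/284, 409/7) = 58.43 servings → $14.61.
bell pepper only: max(904/293, 409/143) = 3.085 servings → $2.31.
kale only: max(904/368, 409/51) = 8.02 servings → $5.61.
carrots + bell pepper with both tight: 0.2447 servings and 2.848 servings → $2.20.
carrots + kale: intersection lies outside the first quadrant.
bell pepper + kale with both tight: 2.771 servings and 0.2504 servings → $2.25.
Cheapest feasible corner: $2.20.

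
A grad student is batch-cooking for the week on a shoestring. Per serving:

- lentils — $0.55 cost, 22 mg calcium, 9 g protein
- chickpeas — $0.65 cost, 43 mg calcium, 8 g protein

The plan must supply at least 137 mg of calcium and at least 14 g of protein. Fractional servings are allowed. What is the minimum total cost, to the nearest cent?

$2.07

Check every corner: each single food scaled to meet both minima, and each pair solved so both constraints bind.
lentils only: max(137/22, 14/9) = 6.227 servings → $3.42.
chickpeas only: max(137/43, 14/8) = 3.186 servings → $2.07.
lentils + chickpeas: the both-tight solution has a negative serving — not a feasible corner.
So the least-cost plan costs $2.07.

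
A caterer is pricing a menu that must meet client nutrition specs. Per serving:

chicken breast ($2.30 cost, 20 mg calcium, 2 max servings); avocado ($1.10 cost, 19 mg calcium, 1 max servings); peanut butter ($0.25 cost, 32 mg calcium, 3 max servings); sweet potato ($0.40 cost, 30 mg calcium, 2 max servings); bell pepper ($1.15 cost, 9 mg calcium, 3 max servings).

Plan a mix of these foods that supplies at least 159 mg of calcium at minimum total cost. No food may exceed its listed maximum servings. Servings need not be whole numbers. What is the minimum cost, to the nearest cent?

Cost per mg of calcium: peanut butter $0.0078, sweet potato $0.0133, avocado $0.0579, chicken breast $0.1150, bell pepper $0.1278.
Take 3 servings of peanut butter: +96.0 mg calcium for $0.75 (total $0.75, still need 63.0 mg).
Take 2 servings of sweet potato: +60.0 mg calcium for $0.80 (total $1.55, still need 3.0 mg).
Take 0.1579 servings of avocado: +3.0 mg calcium for $0.17 (total $1.72, still need 0.0 mg).
Filling from the cheapest source first is optimal under one linear minimum: $1.72.

$1.72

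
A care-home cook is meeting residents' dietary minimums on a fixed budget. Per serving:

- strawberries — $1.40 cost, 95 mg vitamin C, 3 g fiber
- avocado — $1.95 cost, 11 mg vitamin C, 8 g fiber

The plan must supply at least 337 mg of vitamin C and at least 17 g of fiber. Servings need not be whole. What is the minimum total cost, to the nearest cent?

Two binding constraints pin down two serving amounts, so the optimal mix uses at most two foods. The candidates are each food alone (scaled to the tighter of vitamin C/fiber) and each pair with both constraints tight.
strawberries only: max(337/95, 17/3) = 5.667 servings → $7.93.
avocado only: max(337/11, 17/8) = 30.64 servings → $59.74.
strawberries + avocado with both tight: 3.451 servings and 0.8308 servings → $6.45.
So the least-cost plan costs $6.45.

$6.45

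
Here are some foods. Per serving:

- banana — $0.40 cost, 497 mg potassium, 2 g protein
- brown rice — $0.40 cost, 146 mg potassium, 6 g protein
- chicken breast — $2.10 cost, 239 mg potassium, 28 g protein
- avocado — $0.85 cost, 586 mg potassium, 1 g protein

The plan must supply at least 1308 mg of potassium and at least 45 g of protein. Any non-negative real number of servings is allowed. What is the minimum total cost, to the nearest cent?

$3.13

Minimising a linear cost over {potassium ≥ 1308, protein ≥ 45, servings ≥ 0} — the optimum is at a vertex, using one or two foods.
banana only: max(1308/497, 45/2) = 22.5 servings → $9.00.
brown rice only: max(1308/146, 45/6) = 8.959 servings → $3.58.
chicken breast only: max(1308/239, 45/28) = 5.473 servings → $11.49.
avocado only: max(1308/586, 45/1) = 45 servings → $38.25.
banana + brown rice with both tight: 0.4751 servings and 7.342 servings → $3.13.
banana + chicken breast with both tight: 1.925 servings and 1.47 servings → $3.86.
banana + avocado with both targets exact would need a negative amount; discard.
brown rice + chicken breast: intersection lies outside the first quadrant.
brown rice + avocado with both tight: 7.437 servings and 0.3792 servings → $3.30.
chicken breast + avocado with both tight: 1.55 servings and 1.6 servings → $4.61.
The minimum over all feasible corners is $3.13.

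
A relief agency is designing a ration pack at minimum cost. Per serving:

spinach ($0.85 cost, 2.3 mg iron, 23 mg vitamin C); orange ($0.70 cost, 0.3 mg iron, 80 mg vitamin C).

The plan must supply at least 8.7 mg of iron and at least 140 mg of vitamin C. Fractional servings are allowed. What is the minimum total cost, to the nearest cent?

With two linear requirements the optimum uses one or two foods; enumerate the corners.
spinach only: max(8.7/2.3, 140/23) = 6.087 servings → $5.17.
orange only: max(8.7/0.3, 140/80) = 29 servings → $20.30.
spinach + orange with both tight: 3.693 servings and 0.6883 servings → $3.62.
Cheapest feasible corner: $3.62.

$3.62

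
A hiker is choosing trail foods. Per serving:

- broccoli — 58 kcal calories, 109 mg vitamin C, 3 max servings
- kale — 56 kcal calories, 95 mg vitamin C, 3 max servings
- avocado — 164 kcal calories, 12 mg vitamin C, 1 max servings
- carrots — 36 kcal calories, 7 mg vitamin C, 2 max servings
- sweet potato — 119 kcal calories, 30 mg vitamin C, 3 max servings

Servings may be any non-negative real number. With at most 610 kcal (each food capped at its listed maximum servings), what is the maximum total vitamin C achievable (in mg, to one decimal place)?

Vitamin C per kcal: broccoli 1.879, kale 1.696, sweet potato 0.2521, carrots 0.1944, avocado 0.07317.
Take 3 servings of broccoli: uses 174 kcal, +327.0 mg vitamin C (running total 327.0 mg).
Take 3 servings of kale: uses 168 kcal, +285.0 mg vitamin C (running total 612.0 mg).
Take 2.252 servings of sweet potato: uses 268 kcal, +67.6 mg vitamin C (running total 679.6 mg).
Filling greedily by vitamin C-per-kcal is optimal for one linear limit, giving 679.6 mg.

679.6 mg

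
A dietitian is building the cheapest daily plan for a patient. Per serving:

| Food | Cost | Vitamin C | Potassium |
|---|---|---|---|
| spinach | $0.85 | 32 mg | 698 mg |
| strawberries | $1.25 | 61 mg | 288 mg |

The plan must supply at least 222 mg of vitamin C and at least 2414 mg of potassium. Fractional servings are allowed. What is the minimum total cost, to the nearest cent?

spinach only: max(222/32, 2414/698) = 6.938 servings → $5.90.
strawberries only: max(222/61, 2414/288) = 8.382 servings → $10.48.
spinach + strawberries with both tight: 2.497 servings and 2.329 servings → $5.03.
So the least-cost plan costs $5.03.

$5.03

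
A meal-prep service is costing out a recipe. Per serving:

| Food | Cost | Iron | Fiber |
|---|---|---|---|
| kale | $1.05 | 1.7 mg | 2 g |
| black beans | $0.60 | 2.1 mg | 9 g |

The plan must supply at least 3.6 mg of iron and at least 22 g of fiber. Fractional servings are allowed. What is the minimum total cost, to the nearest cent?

$1.47

kale only: max(3.6/1.7, 22/2) = 11 servings → $11.55.
black beans only: max(3.6/2.1, 22/9) = 2.444 servings → $1.47.
kale + black beans with both targets exact would need a negative amount; discard.
So the least-cost plan costs $1.47.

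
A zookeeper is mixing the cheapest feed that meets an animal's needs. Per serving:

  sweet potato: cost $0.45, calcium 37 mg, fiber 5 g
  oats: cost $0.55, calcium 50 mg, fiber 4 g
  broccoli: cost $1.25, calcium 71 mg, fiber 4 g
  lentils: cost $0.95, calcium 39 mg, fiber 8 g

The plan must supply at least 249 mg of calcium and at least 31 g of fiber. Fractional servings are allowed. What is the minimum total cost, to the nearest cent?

$2.97

An LP optimum is at a vertex; with two nutrient constraints at most two foods are used. Check each candidate.
sweet potato only: max(249/37, 31/5) = 6.73 servings → $3.03.
oats only: max(249/50, 31/4) = 7.75 servings → $4.26.
broccoli only: max(249/71, 31/4) = 7.75 servings → $9.69.
lentils only: max(249/39, 31/8) = 6.385 servings → $6.07.
sweet potato + oats with both tight: 5.431 servings and 0.9608 servings → $2.97.
sweet potato + broccoli with both tight: 5.821 servings and 0.4734 servings → $3.21.
sweet potato + lentils with both targets exact would need a negative amount; discard.
oats + broccoli with both targets exact would need a negative amount; discard.
oats + lentils with both tight: 3.209 servings and 2.27 servings → $3.92.
broccoli + lentils with both tight: 1.9 servings and 2.925 servings → $5.15.
The minimum over all feasible corners is $2.97.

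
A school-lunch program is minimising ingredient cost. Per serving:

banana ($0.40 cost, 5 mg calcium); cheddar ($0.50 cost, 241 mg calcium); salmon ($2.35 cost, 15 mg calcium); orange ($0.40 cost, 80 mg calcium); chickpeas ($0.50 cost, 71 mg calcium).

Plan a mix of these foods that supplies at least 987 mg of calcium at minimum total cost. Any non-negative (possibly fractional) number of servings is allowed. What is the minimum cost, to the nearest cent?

Cost per mg of calcium: cheddar $0.0021, orange $0.0050, chickpeas $0.0070, banana $0.0800, salmon $0.1567.
With no serving limits, use only cheddar: 987 mg / 241 mg = 4.095 servings × $0.50 = $2.05.

$2.05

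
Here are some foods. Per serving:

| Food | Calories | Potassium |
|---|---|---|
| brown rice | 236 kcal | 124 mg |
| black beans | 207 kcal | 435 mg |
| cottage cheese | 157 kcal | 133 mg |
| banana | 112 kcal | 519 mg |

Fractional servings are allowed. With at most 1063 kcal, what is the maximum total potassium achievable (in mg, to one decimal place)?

Potassium per kcal: banana 4.634, black beans 2.101, cottage cheese 0.8471, brown rice 0.5254.
With no serving limits, spend the whole calories allowance on banana: 1063 kcal / 112 kcal × 519 mg = 4925.9 mg.

4925.9 mg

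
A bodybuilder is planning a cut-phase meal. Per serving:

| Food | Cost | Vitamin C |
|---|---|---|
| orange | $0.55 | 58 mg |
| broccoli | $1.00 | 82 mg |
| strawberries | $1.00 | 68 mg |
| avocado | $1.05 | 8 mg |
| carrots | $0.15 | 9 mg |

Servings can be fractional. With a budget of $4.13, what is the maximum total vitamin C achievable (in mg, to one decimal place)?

Vitamin C per dollar: orange 105.5, broccoli 82, strawberries 68, carrots 60, avocado 7.619.
With no serving limits, spend the whole cost allowance on orange: $4.13 / $0.55 × 58 mg = 435.5 mg.

435.5 mg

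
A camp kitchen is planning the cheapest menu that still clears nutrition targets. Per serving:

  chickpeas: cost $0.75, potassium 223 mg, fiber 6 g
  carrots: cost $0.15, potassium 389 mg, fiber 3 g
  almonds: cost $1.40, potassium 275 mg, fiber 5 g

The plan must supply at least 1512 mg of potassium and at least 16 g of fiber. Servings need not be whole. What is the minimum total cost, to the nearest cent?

With two linear requirements the optimum uses one or two foods; enumerate the corners.
chickpeas only: max(1512/223, 16/6) = 6.78 servings → $5.09.
carrots only: max(1512/389, 16/3) = 5.333 servings → $0.80.
almonds only: max(1512/275, 16/5) = 5.498 servings → $7.70.
chickpeas + carrots with both tight: 1.014 servings and 3.306 servings → $1.26.
chickpeas + almonds: the both-tight solution has a negative serving — not a feasible corner.
carrots + almonds with both tight: 2.821 servings and 1.507 servings → $2.53.
Cheapest feasible corner: $0.80.

$0.80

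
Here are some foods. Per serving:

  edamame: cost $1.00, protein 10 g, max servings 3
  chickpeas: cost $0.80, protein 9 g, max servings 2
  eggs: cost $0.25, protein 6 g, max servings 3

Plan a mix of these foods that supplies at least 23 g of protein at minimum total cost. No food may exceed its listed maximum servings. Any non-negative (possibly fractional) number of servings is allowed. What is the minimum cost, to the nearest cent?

$1.19

Cost per g of protein: eggs $0.0417, chickpeas $0.0889, edamame $0.1000.
Take 3 servings of eggs: +18.0 g protein for $0.75 (total $0.75, still need 5.0 g).
Take 0.5556 servings of chickpeas: +5.0 g protein for $0.44 (total $1.19, still need 0.0 g).
Filling from the cheapest source first is optimal under one linear minimum: $1.19.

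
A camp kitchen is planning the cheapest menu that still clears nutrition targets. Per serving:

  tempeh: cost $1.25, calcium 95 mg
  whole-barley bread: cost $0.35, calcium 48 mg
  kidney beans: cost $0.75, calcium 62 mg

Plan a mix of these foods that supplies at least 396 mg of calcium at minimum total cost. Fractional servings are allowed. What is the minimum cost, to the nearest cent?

$2.89

Cost per mg of calcium: whole-barley bread $0.0073, kidney beans $0.0121, tempeh $0.0132.
With no serving limits, use only whole-barley bread: 396 mg / 48 mg = 8.25 servings × $0.35 = $2.89.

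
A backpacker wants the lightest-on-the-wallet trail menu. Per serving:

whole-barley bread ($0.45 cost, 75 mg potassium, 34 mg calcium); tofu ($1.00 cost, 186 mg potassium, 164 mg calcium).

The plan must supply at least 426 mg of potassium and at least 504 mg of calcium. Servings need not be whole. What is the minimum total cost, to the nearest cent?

$3.07

With two linear requirements the optimum uses one or two foods; enumerate the corners.
whole-barley bread only: max(426/75, 504/34) = 14.82 servings → $6.67.
tofu only: max(426/186, 504/164) = 3.073 servings → $3.07.
whole-barley bread + tofu: the both-tight solution has a negative serving — not a feasible corner.
Cheapest feasible corner: $3.07.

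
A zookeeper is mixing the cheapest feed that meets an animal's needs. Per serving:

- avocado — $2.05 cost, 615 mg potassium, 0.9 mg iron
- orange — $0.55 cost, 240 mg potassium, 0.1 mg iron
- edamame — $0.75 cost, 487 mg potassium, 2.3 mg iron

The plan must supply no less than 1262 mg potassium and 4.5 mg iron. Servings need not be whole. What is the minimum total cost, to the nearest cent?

Check every corner: each single food scaled to meet both minima, and each pair solved so both constraints bind.
avocado only: max(1262/615, 4.5/0.9) = 5 servings → $10.25.
orange only: max(1262/240, 4.5/0.1) = 45 servings → $24.75.
edamame only: max(1262/487, 4.5/2.3) = 2.591 servings → $1.94.
avocado + orange: intersection lies outside the first quadrant.
avocado + edamame with both tight: 0.7284 servings and 1.671 servings → $2.75.
orange + edamame with both tight: 1.413 servings and 1.895 servings → $2.20.
Cheapest feasible corner: $1.94.

$1.94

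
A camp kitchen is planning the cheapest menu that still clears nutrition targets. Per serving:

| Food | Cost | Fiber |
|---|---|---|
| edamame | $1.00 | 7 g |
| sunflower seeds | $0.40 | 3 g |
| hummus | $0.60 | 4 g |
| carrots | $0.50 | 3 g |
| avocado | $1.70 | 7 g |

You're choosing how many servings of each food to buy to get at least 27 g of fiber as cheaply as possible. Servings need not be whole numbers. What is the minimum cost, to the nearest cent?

Cost per g of fiber: sunflower seeds $0.1333, edamame $0.1429, hummus $0.1500, carrots $0.1667, avocado $0.2429.
With no serving limits, use only sunflower seeds: 27 g / 3 g = 9 servings × $0.40 = $3.60.

$3.60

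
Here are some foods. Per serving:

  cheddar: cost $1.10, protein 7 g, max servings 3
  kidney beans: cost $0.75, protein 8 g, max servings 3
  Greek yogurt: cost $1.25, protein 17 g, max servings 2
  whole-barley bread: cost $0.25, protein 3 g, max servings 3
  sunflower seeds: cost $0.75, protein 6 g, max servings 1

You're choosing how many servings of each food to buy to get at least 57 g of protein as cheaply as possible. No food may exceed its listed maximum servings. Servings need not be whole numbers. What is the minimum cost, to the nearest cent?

$4.56

Cost per g of protein: Greek yogurt $0.0735, whole-barley bread $0.0833, kidney beans $0.0938, sunflower seeds $0.1250, cheddar $0.1571.
Take 2 servings of Greek yogurt: +34.0 g protein for $2.50 (total $2.50, still need 23.0 g).
Take 3 servings of whole-barley bread: +9.0 g protein for $0.75 (total $3.25, still need 14.0 g).
Take 1.75 servings of kidney beans: +14.0 g protein for $1.31 (total $4.56, still need 0.0 g).
Greedy by cheapest-per-g is optimal for a single linear constraint, so the minimum cost is $4.56.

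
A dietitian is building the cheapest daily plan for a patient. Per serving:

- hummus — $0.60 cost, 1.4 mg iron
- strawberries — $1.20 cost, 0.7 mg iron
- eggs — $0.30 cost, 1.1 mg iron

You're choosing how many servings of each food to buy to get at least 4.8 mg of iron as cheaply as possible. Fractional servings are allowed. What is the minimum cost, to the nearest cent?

$1.31

Cost per mg of iron: eggs $0.2727, hummus $0.4286, strawberries $1.7143.
With no serving limits, use only eggs: 4.8 mg / 1.1 mg = 4.364 servings × $0.30 = $1.31.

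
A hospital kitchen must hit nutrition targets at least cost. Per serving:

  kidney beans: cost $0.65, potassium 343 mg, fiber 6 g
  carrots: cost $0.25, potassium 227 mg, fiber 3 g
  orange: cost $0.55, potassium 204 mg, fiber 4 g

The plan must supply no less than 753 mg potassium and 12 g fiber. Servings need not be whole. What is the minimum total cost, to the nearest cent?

Compare the cost at each extreme point of the feasible region.
kidney beans only: max(753/343, 12/6) = 2.195 servings → $1.43.
carrots only: max(753/227, 12/3) = 4 servings → $1.00.
orange only: max(753/204, 12/4) = 3.691 servings → $2.03.
kidney beans + carrots with both tight: 1.396 servings and 1.207 servings → $1.21.
kidney beans + orange: intersection lies outside the first quadrant.
carrots + orange with both tight: 1.905 servings and 1.571 servings → $1.34.
The minimum over all feasible corners is $1.00.

$1.00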